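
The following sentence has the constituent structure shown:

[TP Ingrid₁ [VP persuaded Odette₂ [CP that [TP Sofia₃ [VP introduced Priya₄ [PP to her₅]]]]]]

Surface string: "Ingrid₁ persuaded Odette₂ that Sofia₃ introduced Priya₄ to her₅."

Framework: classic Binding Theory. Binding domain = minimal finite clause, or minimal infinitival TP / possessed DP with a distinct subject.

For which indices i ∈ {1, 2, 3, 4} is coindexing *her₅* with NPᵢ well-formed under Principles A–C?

*her* is a pronoun, so Principle B applies: it must be free in its binding domain.
Binding domain of *her₅*: the embedded TP, whose subject is Sofia₃.
*Ingrid₁* c-commands the pronoun but from outside its binding domain, and is not c-commanded by it → coindexation permitted.
*Odette₂* c-commands the pronoun but from outside its binding domain, and is not c-commanded by it → coindexation permitted.
*Sofia₃* c-commands the pronoun within its binding domain → coindexation would violate Principle B.
*Priya₄* c-commands the pronoun within its binding domain → coindexation would violate Principle B.

{1, 2}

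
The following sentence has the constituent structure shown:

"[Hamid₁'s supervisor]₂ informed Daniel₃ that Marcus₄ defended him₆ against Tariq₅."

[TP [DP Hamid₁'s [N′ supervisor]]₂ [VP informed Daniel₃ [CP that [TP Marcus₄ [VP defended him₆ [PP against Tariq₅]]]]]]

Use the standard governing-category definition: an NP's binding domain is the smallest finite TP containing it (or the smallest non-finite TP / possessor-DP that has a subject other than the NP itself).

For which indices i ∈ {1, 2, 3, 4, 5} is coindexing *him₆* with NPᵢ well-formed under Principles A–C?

{1, 2, 3}

*him* is a pronoun, so Principle B applies: it must be free in its binding domain.
Binding domain of *him₆*: the embedded TP, whose subject is Marcus₄.
*Hamid₁* and the pronoun do not c-command one another → neither Principle B nor Principle C is at stake; coindexation permitted.
*[Hamid₁'s supervisor]₂* c-commands the pronoun but from outside its binding domain, and is not c-commanded by it → coindexation permitted.
*Daniel₃* c-commands the pronoun but from outside its binding domain, and is not c-commanded by it → coindexation permitted.
*Marcus₄* c-commands the pronoun within its binding domain → coindexation would violate Principle B.
*Tariq₅*: the pronoun c-commands this R-expression → coindexation would violate Principle C on *Tariq₅*.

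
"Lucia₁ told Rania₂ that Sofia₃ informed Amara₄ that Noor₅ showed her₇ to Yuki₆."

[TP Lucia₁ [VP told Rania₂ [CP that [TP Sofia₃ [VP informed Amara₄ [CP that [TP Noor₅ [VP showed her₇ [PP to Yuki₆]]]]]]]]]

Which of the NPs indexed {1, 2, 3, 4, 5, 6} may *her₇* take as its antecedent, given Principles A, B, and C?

{1, 2, 3, 4}

*her* is a pronoun, so Principle B applies: it must be free in its binding domain.
Binding domain of *her₇*: the embedded TP, whose subject is Noor₅.
*Lucia₁* c-commands the pronoun but from outside its binding domain, and is not c-commanded by it → coindexation permitted.
*Rania₂* c-commands the pronoun but from outside its binding domain, and is not c-commanded by it → coindexation permitted.
*Sofia₃* c-commands the pronoun but from outside its binding domain, and is not c-commanded by it → coindexation permitted.
*Amara₄* c-commands the pronoun but from outside its binding domain, and is not c-commanded by it → coindexation permitted.
*Noor₅* c-commands the pronoun within its binding domain → coindexation would violate Principle B.
*Yuki₆*: the pronoun c-commands this R-expression → coindexation would violate Principle C on *Yuki₆*.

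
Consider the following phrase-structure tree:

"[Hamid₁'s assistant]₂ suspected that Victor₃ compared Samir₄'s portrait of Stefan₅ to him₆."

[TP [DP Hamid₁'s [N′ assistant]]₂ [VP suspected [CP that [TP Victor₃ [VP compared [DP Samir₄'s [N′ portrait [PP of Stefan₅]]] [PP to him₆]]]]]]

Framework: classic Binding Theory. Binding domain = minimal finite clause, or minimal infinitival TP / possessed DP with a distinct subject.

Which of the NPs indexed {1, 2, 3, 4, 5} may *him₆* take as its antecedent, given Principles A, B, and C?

{1, 2, 4, 5}

*him* is a pronoun, so Principle B applies: it must be free in its binding domain.
Binding domain of *him₆*: the embedded TP, whose subject is Victor₃.
*Hamid₁* and the pronoun do not c-command one another → neither Principle B nor Principle C is at stake; coindexation permitted.
*[Hamid₁'s assistant]₂* c-commands the pronoun but from outside its binding domain, and is not c-commanded by it → coindexation permitted.
*Victor₃* c-commands the pronoun within its binding domain → coindexation would violate Principle B.
*Samir₄* and the pronoun do not c-command one another → neither Principle B nor Principle C is at stake; coindexation permitted.
*Stefan₅* and the pronoun do not c-command one another → neither Principle B nor Principle C is at stake; coindexation permitted.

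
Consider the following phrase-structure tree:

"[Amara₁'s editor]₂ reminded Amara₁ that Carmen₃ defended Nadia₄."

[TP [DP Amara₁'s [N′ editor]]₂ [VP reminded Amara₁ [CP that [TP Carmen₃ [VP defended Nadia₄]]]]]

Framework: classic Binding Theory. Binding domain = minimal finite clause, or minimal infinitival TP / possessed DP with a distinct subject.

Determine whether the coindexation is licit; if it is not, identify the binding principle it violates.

grammatical

The two coindexed NPs are *Amara₁* and *Amara₁*.
*Amara₁* is an R-expression; no coindexed NP c-commands it, so Principle C holds.
*Amara₁* is an R-expression; *Amara₁* does not c-command it, and no other NP shares its index, so Principle C is satisfied.
All principles are respected.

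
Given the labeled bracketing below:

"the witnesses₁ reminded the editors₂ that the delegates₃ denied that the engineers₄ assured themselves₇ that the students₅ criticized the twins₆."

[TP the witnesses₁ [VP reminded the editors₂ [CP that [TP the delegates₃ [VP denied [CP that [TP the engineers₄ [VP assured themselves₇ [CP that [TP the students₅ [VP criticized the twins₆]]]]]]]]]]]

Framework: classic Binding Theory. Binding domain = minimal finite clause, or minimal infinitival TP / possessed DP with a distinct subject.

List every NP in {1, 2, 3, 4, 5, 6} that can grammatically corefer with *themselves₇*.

*themselves* is an anaphor, so Principle A applies: it must be bound in its binding domain.
Binding domain of *themselves₇*: the embedded TP, whose subject is the engineers₄.
*the witnesses₁* c-commands the anaphor but is outside its binding domain → cannot satisfy Principle A.
*the editors₂* c-commands the anaphor but is outside its binding domain → cannot satisfy Principle A.
*the delegates₃* c-commands the anaphor but is outside its binding domain → cannot satisfy Principle A.
*the engineers₄* c-commands the anaphor within its binding domain → licit binder.
*the students₅* does not c-command the anaphor → cannot bind it.
*the twins₆* does not c-command the anaphor → cannot bind it.

{4}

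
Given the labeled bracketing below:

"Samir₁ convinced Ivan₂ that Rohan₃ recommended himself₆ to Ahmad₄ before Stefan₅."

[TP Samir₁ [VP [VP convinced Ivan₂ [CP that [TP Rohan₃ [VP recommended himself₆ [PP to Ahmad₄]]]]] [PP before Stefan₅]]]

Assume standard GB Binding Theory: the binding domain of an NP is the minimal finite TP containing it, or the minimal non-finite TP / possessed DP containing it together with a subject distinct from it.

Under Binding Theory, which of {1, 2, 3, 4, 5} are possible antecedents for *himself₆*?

{3}

*himself* is an anaphor, so Principle A applies: it must be bound in its binding domain.
Binding domain of *himself₆*: the embedded TP, whose subject is Rohan₃.
*Samir₁* c-commands the anaphor but is outside its binding domain → cannot satisfy Principle A.
*Ivan₂* c-commands the anaphor but is outside its binding domain → cannot satisfy Principle A.
*Rohan₃* c-commands the anaphor within its binding domain → licit binder.
*Ahmad₄* does not c-command the anaphor → cannot bind it.
*Stefan₅* does not c-command the anaphor → cannot bind it.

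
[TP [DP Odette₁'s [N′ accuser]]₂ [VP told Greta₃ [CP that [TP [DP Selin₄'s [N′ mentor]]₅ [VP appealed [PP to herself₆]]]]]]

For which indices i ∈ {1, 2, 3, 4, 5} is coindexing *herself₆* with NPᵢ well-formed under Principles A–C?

{5}

*herself* is an anaphor, so Principle A applies: it must be bound in its binding domain.
Binding domain of *herself₆*: the embedded TP, whose subject is [Selin₄'s mentor]₅.
*Odette₁* does not c-command the anaphor → cannot bind it.
*[Odette₁'s accuser]₂* c-commands the anaphor but is outside its binding domain → cannot satisfy Principle A.
*Greta₃* c-commands the anaphor but is outside its binding domain → cannot satisfy Principle A.
*Selin₄* does not c-command the anaphor → cannot bind it.
*[Selin₄'s mentor]₅* c-commands the anaphor within its binding domain → licit binder.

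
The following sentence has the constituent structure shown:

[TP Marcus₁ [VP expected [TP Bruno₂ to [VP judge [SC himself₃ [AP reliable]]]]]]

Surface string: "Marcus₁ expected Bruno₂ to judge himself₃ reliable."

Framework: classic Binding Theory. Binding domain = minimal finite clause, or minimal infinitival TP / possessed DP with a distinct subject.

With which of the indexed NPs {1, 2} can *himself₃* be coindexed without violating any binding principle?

{2}

*himself* is an anaphor, so Principle A applies: it must be bound in its binding domain.
Binding domain of *himself₃*: the embedded TP, whose subject is Bruno₂.
*Marcus₁* c-commands the anaphor but is outside its binding domain → cannot satisfy Principle A.
*Bruno₂* c-commands the anaphor within its binding domain → licit binder.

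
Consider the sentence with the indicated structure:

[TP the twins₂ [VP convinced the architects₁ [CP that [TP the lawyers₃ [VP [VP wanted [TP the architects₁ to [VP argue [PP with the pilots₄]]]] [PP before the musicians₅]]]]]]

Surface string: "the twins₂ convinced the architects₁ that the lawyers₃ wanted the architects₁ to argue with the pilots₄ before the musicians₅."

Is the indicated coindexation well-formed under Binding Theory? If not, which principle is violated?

Principle C

The two coindexed NPs are *the architects₁* (the higher occurrence) and *the architects₁* (the lower occurrence).
*the architects₁* (the lower occurrence) is an R-expression. Principle C requires it to be free everywhere.
*the architects₁* (the higher occurrence) c-commands it and carries the same index.
The R-expression is bound → Principle C violation.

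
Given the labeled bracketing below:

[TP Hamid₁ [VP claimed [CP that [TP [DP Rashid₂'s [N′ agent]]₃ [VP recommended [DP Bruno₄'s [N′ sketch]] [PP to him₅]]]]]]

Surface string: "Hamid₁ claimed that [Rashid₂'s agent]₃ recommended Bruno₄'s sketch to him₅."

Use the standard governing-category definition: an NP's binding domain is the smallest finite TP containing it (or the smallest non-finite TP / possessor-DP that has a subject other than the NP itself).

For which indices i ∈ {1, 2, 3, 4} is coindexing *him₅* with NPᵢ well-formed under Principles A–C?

{1, 2, 4}

*him* is a pronoun, so Principle B applies: it must be free in its binding domain.
Binding domain of *him₅*: the embedded TP, whose subject is [Rashid₂'s agent]₃.
*Hamid₁* c-commands the pronoun but from outside its binding domain, and is not c-commanded by it → coindexation permitted.
*Rashid₂* and the pronoun do not c-command one another → neither Principle B nor Principle C is at stake; coindexation permitted.
*[Rashid₂'s agent]₃* c-commands the pronoun within its binding domain → coindexation would violate Principle B.
*Bruno₄* and the pronoun do not c-command one another → neither Principle B nor Principle C is at stake; coindexation permitted.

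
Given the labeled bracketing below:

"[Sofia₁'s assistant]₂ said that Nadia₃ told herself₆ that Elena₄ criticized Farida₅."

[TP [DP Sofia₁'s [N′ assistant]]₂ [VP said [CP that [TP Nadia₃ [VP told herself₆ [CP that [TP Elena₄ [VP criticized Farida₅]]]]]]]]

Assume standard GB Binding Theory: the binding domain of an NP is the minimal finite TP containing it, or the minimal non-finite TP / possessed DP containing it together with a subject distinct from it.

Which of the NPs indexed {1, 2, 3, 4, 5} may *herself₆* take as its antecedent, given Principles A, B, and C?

*herself* is an anaphor, so Principle A applies: it must be bound in its binding domain.
Binding domain of *herself₆*: the embedded TP, whose subject is Nadia₃.
*Sofia₁* does not c-command the anaphor → cannot bind it.
*[Sofia₁'s assistant]₂* c-commands the anaphor but is outside its binding domain → cannot satisfy Principle A.
*Nadia₃* c-commands the anaphor within its binding domain → licit binder.
*Elena₄* does not c-command the anaphor → cannot bind it.
*Farida₅* does not c-command the anaphor → cannot bind it.

{3}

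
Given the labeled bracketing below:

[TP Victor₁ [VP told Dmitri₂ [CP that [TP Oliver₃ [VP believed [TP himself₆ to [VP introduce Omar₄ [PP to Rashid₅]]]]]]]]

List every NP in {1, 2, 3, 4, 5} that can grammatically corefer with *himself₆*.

{3}

*himself* is an anaphor, so Principle A applies: it must be bound in its binding domain.
Binding domain of *himself₆*: the embedded TP, whose subject is Oliver₃.
*Victor₁* c-commands the anaphor but is outside its binding domain → cannot satisfy Principle A.
*Dmitri₂* c-commands the anaphor but is outside its binding domain → cannot satisfy Principle A.
*Oliver₃* c-commands the anaphor within its binding domain → licit binder.
*Omar₄* does not c-command the anaphor → cannot bind it.
*Rashid₅* does not c-command the anaphor → cannot bind it.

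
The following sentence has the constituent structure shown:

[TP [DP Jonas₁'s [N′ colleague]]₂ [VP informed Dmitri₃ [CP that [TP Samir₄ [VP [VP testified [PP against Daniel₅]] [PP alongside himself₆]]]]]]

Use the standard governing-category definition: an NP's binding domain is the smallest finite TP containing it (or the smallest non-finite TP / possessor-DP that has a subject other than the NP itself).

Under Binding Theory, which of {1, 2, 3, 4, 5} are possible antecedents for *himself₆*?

{4}

*himself* is an anaphor, so Principle A applies: it must be bound in its binding domain.
Binding domain of *himself₆*: the embedded TP, whose subject is Samir₄.
*Jonas₁* does not c-command the anaphor → cannot bind it.
*[Jonas₁'s colleague]₂* c-commands the anaphor but is outside its binding domain → cannot satisfy Principle A.
*Dmitri₃* c-commands the anaphor but is outside its binding domain → cannot satisfy Principle A.
*Samir₄* c-commands the anaphor within its binding domain → licit binder.
*Daniel₅* does not c-command the anaphor → cannot bind it.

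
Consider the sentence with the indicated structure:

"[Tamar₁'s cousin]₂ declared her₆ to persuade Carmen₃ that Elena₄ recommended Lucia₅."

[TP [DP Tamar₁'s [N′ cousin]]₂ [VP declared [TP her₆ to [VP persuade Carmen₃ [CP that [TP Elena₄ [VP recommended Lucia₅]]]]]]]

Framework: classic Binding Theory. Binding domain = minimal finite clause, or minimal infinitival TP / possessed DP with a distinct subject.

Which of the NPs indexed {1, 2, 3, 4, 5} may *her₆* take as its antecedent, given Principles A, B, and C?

*her* is a pronoun, so Principle B applies: it must be free in its binding domain.
Binding domain of *her₆*: the matrix TP, whose subject is [Tamar₁'s cousin]₂.
*Tamar₁* and the pronoun do not c-command one another → neither Principle B nor Principle C is at stake; coindexation permitted.
*[Tamar₁'s cousin]₂* c-commands the pronoun within its binding domain → coindexation would violate Principle B.
*Carmen₃*: the pronoun c-commands this R-expression → coindexation would violate Principle C on *Carmen₃*.
*Elena₄*: the pronoun c-commands this R-expression → coindexation would violate Principle C on *Elena₄*.
*Lucia₅*: the pronoun c-commands this R-expression → coindexation would violate Principle C on *Lucia₅*.

{1}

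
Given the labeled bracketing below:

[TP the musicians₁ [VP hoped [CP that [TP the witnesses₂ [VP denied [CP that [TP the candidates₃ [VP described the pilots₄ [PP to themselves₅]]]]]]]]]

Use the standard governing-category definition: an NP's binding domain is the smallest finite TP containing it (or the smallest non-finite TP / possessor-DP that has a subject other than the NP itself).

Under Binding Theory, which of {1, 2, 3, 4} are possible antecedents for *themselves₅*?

*themselves* is an anaphor, so Principle A applies: it must be bound in its binding domain.
Binding domain of *themselves₅*: the embedded TP, whose subject is the candidates₃.
*the musicians₁* c-commands the anaphor but is outside its binding domain → cannot satisfy Principle A.
*the witnesses₂* c-commands the anaphor but is outside its binding domain → cannot satisfy Principle A.
*the candidates₃* c-commands the anaphor within its binding domain → licit binder.
*the pilots₄* c-commands the anaphor within its binding domain → licit binder.

{3, 4}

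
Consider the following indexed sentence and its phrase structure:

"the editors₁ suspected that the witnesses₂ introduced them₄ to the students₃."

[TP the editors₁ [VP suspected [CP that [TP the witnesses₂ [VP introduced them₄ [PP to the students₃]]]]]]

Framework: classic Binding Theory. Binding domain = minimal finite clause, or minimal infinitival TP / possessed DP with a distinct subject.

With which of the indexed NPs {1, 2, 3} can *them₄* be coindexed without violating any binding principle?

{1}

*them* is a pronoun, so Principle B applies: it must be free in its binding domain.
Binding domain of *them₄*: the embedded TP, whose subject is the witnesses₂.
*the editors₁* c-commands the pronoun but from outside its binding domain, and is not c-commanded by it → coindexation permitted.
*the witnesses₂* c-commands the pronoun within its binding domain → coindexation would violate Principle B.
*the students₃*: the pronoun c-commands this R-expression → coindexation would violate Principle C on *the students₃*.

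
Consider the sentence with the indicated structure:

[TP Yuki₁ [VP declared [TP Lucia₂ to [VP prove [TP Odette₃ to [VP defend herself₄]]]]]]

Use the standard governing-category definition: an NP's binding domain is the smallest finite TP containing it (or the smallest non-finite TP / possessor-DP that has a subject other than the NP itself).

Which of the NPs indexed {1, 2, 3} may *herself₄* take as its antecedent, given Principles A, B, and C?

*herself* is an anaphor, so Principle A applies: it must be bound in its binding domain.
Binding domain of *herself₄*: the embedded TP, whose subject is Odette₃.
*Yuki₁* c-commands the anaphor but is outside its binding domain → cannot satisfy Principle A.
*Lucia₂* c-commands the anaphor but is outside its binding domain → cannot satisfy Principle A.
*Odette₃* c-commands the anaphor within its binding domain → licit binder.

{3}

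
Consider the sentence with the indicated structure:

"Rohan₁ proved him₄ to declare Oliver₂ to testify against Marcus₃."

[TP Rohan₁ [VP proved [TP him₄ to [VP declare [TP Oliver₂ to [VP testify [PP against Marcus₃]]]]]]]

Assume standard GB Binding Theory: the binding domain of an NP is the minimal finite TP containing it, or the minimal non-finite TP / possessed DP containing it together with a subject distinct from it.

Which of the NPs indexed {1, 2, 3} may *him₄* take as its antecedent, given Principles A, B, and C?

*him* is a pronoun, so Principle B applies: it must be free in its binding domain.
Binding domain of *him₄*: the matrix TP, whose subject is Rohan₁.
*Rohan₁* c-commands the pronoun within its binding domain → coindexation would violate Principle B.
*Oliver₂*: the pronoun c-commands this R-expression → coindexation would violate Principle C on *Oliver₂*.
*Marcus₃*: the pronoun c-commands this R-expression → coindexation would violate Principle C on *Marcus₃*.

none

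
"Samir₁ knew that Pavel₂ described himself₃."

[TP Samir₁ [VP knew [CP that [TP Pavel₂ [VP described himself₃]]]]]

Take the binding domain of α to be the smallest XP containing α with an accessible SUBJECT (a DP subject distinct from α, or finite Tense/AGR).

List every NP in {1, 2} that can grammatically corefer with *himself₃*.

*himself* is an anaphor, so Principle A applies: it must be bound in its binding domain.
Binding domain of *himself₃*: the embedded TP, whose subject is Pavel₂.
*Samir₁* c-commands the anaphor but is outside its binding domain → cannot satisfy Principle A.
*Pavel₂* c-commands the anaphor within its binding domain → licit binder.

{2}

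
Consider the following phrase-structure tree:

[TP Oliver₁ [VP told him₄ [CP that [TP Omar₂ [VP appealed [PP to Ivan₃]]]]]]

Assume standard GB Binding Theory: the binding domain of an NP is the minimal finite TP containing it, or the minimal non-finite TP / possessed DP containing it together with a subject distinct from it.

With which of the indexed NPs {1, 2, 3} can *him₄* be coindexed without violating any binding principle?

none

*him* is a pronoun, so Principle B applies: it must be free in its binding domain.
Binding domain of *him₄*: the matrix TP, whose subject is Oliver₁.
*Oliver₁* c-commands the pronoun within its binding domain → coindexation would violate Principle B.
*Omar₂*: the pronoun c-commands this R-expression → coindexation would violate Principle C on *Omar₂*.
*Ivan₃*: the pronoun c-commands this R-expression → coindexation would violate Principle C on *Ivan₃*.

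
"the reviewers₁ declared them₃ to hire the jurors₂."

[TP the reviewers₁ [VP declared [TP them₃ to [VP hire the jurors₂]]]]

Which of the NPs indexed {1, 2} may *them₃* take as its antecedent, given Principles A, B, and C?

*them* is a pronoun, so Principle B applies: it must be free in its binding domain.
Binding domain of *them₃*: the matrix TP, whose subject is the reviewers₁.
*the reviewers₁* c-commands the pronoun within its binding domain → coindexation would violate Principle B.
*the jurors₂*: the pronoun c-commands this R-expression → coindexation would violate Principle C on *the jurors₂*.

none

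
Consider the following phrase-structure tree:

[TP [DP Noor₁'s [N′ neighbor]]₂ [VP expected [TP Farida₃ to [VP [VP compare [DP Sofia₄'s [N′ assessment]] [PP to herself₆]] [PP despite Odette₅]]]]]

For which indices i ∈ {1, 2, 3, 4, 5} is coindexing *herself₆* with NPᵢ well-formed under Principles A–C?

*herself* is an anaphor, so Principle A applies: it must be bound in its binding domain.
Binding domain of *herself₆*: the embedded TP, whose subject is Farida₃.
*Noor₁* does not c-command the anaphor → cannot bind it.
*[Noor₁'s neighbor]₂* c-commands the anaphor but is outside its binding domain → cannot satisfy Principle A.
*Farida₃* c-commands the anaphor within its binding domain → licit binder.
*Sofia₄* does not c-command the anaphor → cannot bind it.
*Odette₅* does not c-command the anaphor → cannot bind it.

{3}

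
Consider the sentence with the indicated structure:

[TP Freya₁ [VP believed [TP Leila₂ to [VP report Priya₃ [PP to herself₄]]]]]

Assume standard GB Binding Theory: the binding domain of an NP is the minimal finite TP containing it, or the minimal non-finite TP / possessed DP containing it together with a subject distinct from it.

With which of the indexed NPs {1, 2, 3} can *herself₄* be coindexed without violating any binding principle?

{2, 3}

*herself* is an anaphor, so Principle A applies: it must be bound in its binding domain.
Binding domain of *herself₄*: the embedded TP, whose subject is Leila₂.
*Freya₁* c-commands the anaphor but is outside its binding domain → cannot satisfy Principle A.
*Leila₂* c-commands the anaphor within its binding domain → licit binder.
*Priya₃* c-commands the anaphor within its binding domain → licit binder.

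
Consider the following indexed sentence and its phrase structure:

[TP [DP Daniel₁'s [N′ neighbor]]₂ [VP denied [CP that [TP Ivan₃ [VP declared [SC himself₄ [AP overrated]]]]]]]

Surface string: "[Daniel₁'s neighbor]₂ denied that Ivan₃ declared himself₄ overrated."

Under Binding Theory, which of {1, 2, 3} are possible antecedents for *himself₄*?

*himself* is an anaphor, so Principle A applies: it must be bound in its binding domain.
Binding domain of *himself₄*: the embedded TP, whose subject is Ivan₃.
*Daniel₁* does not c-command the anaphor → cannot bind it.
*[Daniel₁'s neighbor]₂* c-commands the anaphor but is outside its binding domain → cannot satisfy Principle A.
*Ivan₃* c-commands the anaphor within its binding domain → licit binder.

{3}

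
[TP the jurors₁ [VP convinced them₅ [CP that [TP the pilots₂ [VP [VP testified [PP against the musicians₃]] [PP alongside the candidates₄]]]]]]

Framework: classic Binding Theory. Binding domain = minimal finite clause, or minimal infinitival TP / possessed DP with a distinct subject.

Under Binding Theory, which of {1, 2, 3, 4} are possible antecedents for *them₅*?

none

*them* is a pronoun, so Principle B applies: it must be free in its binding domain.
Binding domain of *them₅*: the matrix TP, whose subject is the jurors₁.
*the jurors₁* c-commands the pronoun within its binding domain → coindexation would violate Principle B.
*the pilots₂*: the pronoun c-commands this R-expression → coindexation would violate Principle C on *the pilots₂*.
*the musicians₃*: the pronoun c-commands this R-expression → coindexation would violate Principle C on *the musicians₃*.
*the candidates₄*: the pronoun c-commands this R-expression → coindexation would violate Principle C on *the candidates₄*.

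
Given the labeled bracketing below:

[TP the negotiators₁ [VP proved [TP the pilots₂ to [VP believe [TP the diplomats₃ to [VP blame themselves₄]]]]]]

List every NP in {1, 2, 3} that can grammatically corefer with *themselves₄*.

{3}

*themselves* is an anaphor, so Principle A applies: it must be bound in its binding domain.
Binding domain of *themselves₄*: the embedded TP, whose subject is the diplomats₃.
*the negotiators₁* c-commands the anaphor but is outside its binding domain → cannot satisfy Principle A.
*the pilots₂* c-commands the anaphor but is outside its binding domain → cannot satisfy Principle A.
*the diplomats₃* c-commands the anaphor within its binding domain → licit binder.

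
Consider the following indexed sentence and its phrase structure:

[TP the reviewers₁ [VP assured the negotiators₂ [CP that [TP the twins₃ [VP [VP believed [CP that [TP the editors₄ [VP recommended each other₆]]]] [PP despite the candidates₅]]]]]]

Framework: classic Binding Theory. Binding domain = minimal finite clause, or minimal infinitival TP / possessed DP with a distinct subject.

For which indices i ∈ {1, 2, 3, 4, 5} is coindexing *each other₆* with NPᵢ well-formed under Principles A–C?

*each other* is an anaphor, so Principle A applies: it must be bound in its binding domain.
Binding domain of *each other₆*: the embedded TP, whose subject is the editors₄.
*the reviewers₁* c-commands the anaphor but is outside its binding domain → cannot satisfy Principle A.
*the negotiators₂* c-commands the anaphor but is outside its binding domain → cannot satisfy Principle A.
*the twins₃* c-commands the anaphor but is outside its binding domain → cannot satisfy Principle A.
*the editors₄* c-commands the anaphor within its binding domain → licit binder.
*the candidates₅* does not c-command the anaphor → cannot bind it.

{4}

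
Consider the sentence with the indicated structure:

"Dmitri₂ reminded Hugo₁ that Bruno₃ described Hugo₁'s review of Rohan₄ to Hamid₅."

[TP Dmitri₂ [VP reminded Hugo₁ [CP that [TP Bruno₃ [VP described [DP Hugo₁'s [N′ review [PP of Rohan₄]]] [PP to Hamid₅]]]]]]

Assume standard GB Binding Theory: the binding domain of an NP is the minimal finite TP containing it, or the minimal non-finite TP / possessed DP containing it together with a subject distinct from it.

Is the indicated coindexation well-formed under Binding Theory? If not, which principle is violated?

Principle C

The two coindexed NPs are *Hugo₁* (the higher occurrence) and *Hugo₁* (the lower occurrence).
*Hugo₁* (the lower occurrence) is an R-expression. Principle C requires it to be free everywhere.
*Hugo₁* (the higher occurrence) c-commands it and carries the same index.
The R-expression is bound → Principle C violation.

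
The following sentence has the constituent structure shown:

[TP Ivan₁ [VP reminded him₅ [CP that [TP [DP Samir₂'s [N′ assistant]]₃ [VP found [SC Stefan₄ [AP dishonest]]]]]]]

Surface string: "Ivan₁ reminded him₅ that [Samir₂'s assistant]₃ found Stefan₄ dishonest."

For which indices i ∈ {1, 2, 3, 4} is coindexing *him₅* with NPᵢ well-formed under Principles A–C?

*him* is a pronoun, so Principle B applies: it must be free in its binding domain.
Binding domain of *him₅*: the matrix TP, whose subject is Ivan₁.
*Ivan₁* c-commands the pronoun within its binding domain → coindexation would violate Principle B.
*Samir₂*: the pronoun c-commands this R-expression → coindexation would violate Principle C on *Samir₂*.
*[Samir₂'s assistant]₃*: the pronoun c-commands this R-expression → coindexation would violate Principle C on *[Samir₂'s assistant]₃*.
*Stefan₄*: the pronoun c-commands this R-expression → coindexation would violate Principle C on *Stefan₄*.

none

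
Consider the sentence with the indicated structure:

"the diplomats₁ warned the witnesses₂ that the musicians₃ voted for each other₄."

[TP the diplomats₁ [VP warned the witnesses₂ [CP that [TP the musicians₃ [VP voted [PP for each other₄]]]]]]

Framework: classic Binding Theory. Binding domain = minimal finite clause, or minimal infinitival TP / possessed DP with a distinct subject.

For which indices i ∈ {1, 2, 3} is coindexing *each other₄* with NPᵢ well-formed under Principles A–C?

{3}

*each other* is an anaphor, so Principle A applies: it must be bound in its binding domain.
Binding domain of *each other₄*: the embedded TP, whose subject is the musicians₃.
*the diplomats₁* c-commands the anaphor but is outside its binding domain → cannot satisfy Principle A.
*the witnesses₂* c-commands the anaphor but is outside its binding domain → cannot satisfy Principle A.
*the musicians₃* c-commands the anaphor within its binding domain → licit binder.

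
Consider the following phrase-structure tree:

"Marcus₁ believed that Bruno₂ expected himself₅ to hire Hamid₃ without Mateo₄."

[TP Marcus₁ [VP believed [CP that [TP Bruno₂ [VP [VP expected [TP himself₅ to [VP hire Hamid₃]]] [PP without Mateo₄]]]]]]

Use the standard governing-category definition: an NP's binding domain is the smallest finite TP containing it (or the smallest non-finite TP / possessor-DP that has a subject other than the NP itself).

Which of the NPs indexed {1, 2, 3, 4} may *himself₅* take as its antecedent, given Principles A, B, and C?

{2}

*himself* is an anaphor, so Principle A applies: it must be bound in its binding domain.
Binding domain of *himself₅*: the embedded TP, whose subject is Bruno₂.
*Marcus₁* c-commands the anaphor but is outside its binding domain → cannot satisfy Principle A.
*Bruno₂* c-commands the anaphor within its binding domain → licit binder.
*Hamid₃* does not c-command the anaphor → cannot bind it.
*Mateo₄* does not c-command the anaphor → cannot bind it.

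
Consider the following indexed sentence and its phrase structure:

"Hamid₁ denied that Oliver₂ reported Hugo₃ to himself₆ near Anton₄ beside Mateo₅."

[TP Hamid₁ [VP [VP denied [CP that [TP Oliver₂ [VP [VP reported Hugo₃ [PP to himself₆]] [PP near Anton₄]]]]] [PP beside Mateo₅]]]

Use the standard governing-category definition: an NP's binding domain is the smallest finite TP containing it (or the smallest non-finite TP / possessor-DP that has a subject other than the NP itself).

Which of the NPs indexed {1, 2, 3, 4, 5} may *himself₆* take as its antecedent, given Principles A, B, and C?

*himself* is an anaphor, so Principle A applies: it must be bound in its binding domain.
Binding domain of *himself₆*: the embedded TP, whose subject is Oliver₂.
*Hamid₁* c-commands the anaphor but is outside its binding domain → cannot satisfy Principle A.
*Oliver₂* c-commands the anaphor within its binding domain → licit binder.
*Hugo₃* c-commands the anaphor within its binding domain → licit binder.
*Anton₄* does not c-command the anaphor → cannot bind it.
*Mateo₅* does not c-command the anaphor → cannot bind it.

{2, 3}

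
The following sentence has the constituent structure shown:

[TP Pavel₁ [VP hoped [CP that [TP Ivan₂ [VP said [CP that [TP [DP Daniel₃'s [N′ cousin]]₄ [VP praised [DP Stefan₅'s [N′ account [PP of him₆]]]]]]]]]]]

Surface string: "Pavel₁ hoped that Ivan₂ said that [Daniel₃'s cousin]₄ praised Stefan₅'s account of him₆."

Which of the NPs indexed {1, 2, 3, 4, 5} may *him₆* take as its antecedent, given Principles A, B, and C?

{1, 2, 3, 4}

*him* is a pronoun, so Principle B applies: it must be free in its binding domain.
Binding domain of *him₆*: the possessed DP, whose subject is Stefan₅.
*Pavel₁* c-commands the pronoun but from outside its binding domain, and is not c-commanded by it → coindexation permitted.
*Ivan₂* c-commands the pronoun but from outside its binding domain, and is not c-commanded by it → coindexation permitted.
*Daniel₃* and the pronoun do not c-command one another → neither Principle B nor Principle C is at stake; coindexation permitted.
*[Daniel₃'s cousin]₄* c-commands the pronoun but from outside its binding domain, and is not c-commanded by it → coindexation permitted.
*Stefan₅* c-commands the pronoun within its binding domain → coindexation would violate Principle B.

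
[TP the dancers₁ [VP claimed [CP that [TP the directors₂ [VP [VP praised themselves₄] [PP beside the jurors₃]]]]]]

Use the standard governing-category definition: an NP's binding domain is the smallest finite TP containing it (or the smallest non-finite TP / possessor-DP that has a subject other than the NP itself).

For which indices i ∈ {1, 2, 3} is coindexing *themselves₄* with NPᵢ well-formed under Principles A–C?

{2}

*themselves* is an anaphor, so Principle A applies: it must be bound in its binding domain.
Binding domain of *themselves₄*: the embedded TP, whose subject is the directors₂.
*the dancers₁* c-commands the anaphor but is outside its binding domain → cannot satisfy Principle A.
*the directors₂* c-commands the anaphor within its binding domain → licit binder.
*the jurors₃* does not c-command the anaphor → cannot bind it.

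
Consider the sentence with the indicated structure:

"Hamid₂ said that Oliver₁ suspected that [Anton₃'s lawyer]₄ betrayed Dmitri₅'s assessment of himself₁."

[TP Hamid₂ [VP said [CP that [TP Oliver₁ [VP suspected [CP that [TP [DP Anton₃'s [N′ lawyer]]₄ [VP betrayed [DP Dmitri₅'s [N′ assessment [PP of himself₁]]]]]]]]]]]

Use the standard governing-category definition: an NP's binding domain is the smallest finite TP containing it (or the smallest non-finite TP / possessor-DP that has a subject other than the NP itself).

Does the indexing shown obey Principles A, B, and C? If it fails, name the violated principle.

The two coindexed NPs are *Oliver₁* and *himself₁*.
*himself₁* is an anaphor. Principle A requires it to be bound within its binding domain — the possessed DP, whose subject is Dmitri₅.
Within that domain it is c-commanded by *Dmitri₅*, which does not share its index.
*Oliver₁* does c-command the anaphor, but from outside its binding domain.
The anaphor is unbound in its domain → Principle A violation.

Principle A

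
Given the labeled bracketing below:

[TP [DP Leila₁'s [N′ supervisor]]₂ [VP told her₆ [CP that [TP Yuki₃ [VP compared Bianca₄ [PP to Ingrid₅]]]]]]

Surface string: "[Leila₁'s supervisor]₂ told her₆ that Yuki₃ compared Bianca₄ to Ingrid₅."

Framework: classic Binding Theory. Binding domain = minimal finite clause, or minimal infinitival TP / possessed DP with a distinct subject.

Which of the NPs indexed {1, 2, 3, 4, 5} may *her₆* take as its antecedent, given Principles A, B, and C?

{1}

*her* is a pronoun, so Principle B applies: it must be free in its binding domain.
Binding domain of *her₆*: the matrix TP, whose subject is [Leila₁'s supervisor]₂.
*Leila₁* and the pronoun do not c-command one another → neither Principle B nor Principle C is at stake; coindexation permitted.
*[Leila₁'s supervisor]₂* c-commands the pronoun within its binding domain → coindexation would violate Principle B.
*Yuki₃*: the pronoun c-commands this R-expression → coindexation would violate Principle C on *Yuki₃*.
*Bianca₄*: the pronoun c-commands this R-expression → coindexation would violate Principle C on *Bianca₄*.
*Ingrid₅*: the pronoun c-commands this R-expression → coindexation would violate Principle C on *Ingrid₅*.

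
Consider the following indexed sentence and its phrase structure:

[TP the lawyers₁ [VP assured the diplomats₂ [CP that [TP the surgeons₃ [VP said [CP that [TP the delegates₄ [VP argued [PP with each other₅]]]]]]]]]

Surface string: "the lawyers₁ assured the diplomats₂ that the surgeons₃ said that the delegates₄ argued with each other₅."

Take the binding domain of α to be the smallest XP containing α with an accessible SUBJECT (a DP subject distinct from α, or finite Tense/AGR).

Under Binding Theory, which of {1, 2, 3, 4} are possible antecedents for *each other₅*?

*each other* is an anaphor, so Principle A applies: it must be bound in its binding domain.
Binding domain of *each other₅*: the embedded TP, whose subject is the delegates₄.
*the lawyers₁* c-commands the anaphor but is outside its binding domain → cannot satisfy Principle A.
*the diplomats₂* c-commands the anaphor but is outside its binding domain → cannot satisfy Principle A.
*the surgeons₃* c-commands the anaphor but is outside its binding domain → cannot satisfy Principle A.
*the delegates₄* c-commands the anaphor within its binding domain → licit binder.

{4}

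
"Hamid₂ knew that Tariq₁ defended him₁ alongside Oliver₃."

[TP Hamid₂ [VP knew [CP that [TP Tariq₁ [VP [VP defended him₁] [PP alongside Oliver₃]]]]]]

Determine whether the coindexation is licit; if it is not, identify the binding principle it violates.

Principle B

The two coindexed NPs are *Tariq₁* and *him₁*.
*him₁* is a pronoun. Its binding domain is the embedded TP, whose subject is Tariq₁.
*Tariq₁* c-commands it within that domain and carries the same index.
The pronoun is locally bound → Principle B violation.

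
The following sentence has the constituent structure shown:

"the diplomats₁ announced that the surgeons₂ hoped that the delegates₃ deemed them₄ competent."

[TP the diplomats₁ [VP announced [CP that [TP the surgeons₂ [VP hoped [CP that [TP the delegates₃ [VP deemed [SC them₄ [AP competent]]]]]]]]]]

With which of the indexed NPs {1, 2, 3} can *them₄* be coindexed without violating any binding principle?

*them* is a pronoun, so Principle B applies: it must be free in its binding domain.
Binding domain of *them₄*: the embedded TP, whose subject is the delegates₃.
*the diplomats₁* c-commands the pronoun but from outside its binding domain, and is not c-commanded by it → coindexation permitted.
*the surgeons₂* c-commands the pronoun but from outside its binding domain, and is not c-commanded by it → coindexation permitted.
*the delegates₃* c-commands the pronoun within its binding domain → coindexation would violate Principle B.

{1, 2}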